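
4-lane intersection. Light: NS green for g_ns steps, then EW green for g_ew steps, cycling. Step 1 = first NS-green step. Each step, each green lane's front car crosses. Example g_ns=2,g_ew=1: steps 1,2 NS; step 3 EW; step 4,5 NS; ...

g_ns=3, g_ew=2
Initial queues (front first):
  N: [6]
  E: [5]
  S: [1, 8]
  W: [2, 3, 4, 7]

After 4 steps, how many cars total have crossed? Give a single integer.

Answer: 5

Derivation:
Step 1 [NS]: N:car6-GO,E:wait,S:car1-GO,W:wait | queues: N=0 E=1 S=1 W=4
Step 2 [NS]: N:empty,E:wait,S:car8-GO,W:wait | queues: N=0 E=1 S=0 W=4
Step 3 [NS]: N:empty,E:wait,S:empty,W:wait | queues: N=0 E=1 S=0 W=4
Step 4 [EW]: N:wait,E:car5-GO,S:wait,W:car2-GO | queues: N=0 E=0 S=0 W=3
Cars crossed by step 4: 5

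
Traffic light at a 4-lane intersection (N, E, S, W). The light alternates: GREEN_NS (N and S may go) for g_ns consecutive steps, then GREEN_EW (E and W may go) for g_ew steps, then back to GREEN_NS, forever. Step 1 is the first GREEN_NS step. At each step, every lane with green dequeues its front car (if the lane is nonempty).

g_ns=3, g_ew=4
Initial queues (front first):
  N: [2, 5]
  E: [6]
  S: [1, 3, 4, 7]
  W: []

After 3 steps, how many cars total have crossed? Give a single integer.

Answer: 5

Derivation:
Step 1 [NS]: N:car2-GO,E:wait,S:car1-GO,W:wait | queues: N=1 E=1 S=3 W=0
Step 2 [NS]: N:car5-GO,E:wait,S:car3-GO,W:wait | queues: N=0 E=1 S=2 W=0
Step 3 [NS]: N:empty,E:wait,S:car4-GO,W:wait | queues: N=0 E=1 S=1 W=0
Cars crossed by step 3: 5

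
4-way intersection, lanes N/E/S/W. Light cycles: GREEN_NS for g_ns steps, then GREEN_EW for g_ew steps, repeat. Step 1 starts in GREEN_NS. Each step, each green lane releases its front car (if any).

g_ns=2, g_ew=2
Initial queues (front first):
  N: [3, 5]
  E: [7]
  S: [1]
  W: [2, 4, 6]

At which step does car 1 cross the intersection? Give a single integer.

Step 1 [NS]: N:car3-GO,E:wait,S:car1-GO,W:wait | queues: N=1 E=1 S=0 W=3
Step 2 [NS]: N:car5-GO,E:wait,S:empty,W:wait | queues: N=0 E=1 S=0 W=3
Step 3 [EW]: N:wait,E:car7-GO,S:wait,W:car2-GO | queues: N=0 E=0 S=0 W=2
Step 4 [EW]: N:wait,E:empty,S:wait,W:car4-GO | queues: N=0 E=0 S=0 W=1
Step 5 [NS]: N:empty,E:wait,S:empty,W:wait | queues: N=0 E=0 S=0 W=1
Step 6 [NS]: N:empty,E:wait,S:empty,W:wait | queues: N=0 E=0 S=0 W=1
Step 7 [EW]: N:wait,E:empty,S:wait,W:car6-GO | queues: N=0 E=0 S=0 W=0
Car 1 crosses at step 1

1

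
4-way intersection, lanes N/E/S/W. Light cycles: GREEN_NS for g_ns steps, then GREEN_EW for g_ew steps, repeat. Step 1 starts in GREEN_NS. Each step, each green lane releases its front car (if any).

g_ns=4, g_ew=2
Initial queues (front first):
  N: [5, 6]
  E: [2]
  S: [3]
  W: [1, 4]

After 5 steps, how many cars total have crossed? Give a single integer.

Step 1 [NS]: N:car5-GO,E:wait,S:car3-GO,W:wait | queues: N=1 E=1 S=0 W=2
Step 2 [NS]: N:car6-GO,E:wait,S:empty,W:wait | queues: N=0 E=1 S=0 W=2
Step 3 [NS]: N:empty,E:wait,S:empty,W:wait | queues: N=0 E=1 S=0 W=2
Step 4 [NS]: N:empty,E:wait,S:empty,W:wait | queues: N=0 E=1 S=0 W=2
Step 5 [EW]: N:wait,E:car2-GO,S:wait,W:car1-GO | queues: N=0 E=0 S=0 W=1
Cars crossed by step 5: 5

Answer: 5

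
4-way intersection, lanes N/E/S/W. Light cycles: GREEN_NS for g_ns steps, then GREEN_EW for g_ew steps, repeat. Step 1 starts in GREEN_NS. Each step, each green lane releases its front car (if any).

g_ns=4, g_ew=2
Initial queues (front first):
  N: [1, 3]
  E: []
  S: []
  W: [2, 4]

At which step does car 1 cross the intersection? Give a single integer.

Step 1 [NS]: N:car1-GO,E:wait,S:empty,W:wait | queues: N=1 E=0 S=0 W=2
Step 2 [NS]: N:car3-GO,E:wait,S:empty,W:wait | queues: N=0 E=0 S=0 W=2
Step 3 [NS]: N:empty,E:wait,S:empty,W:wait | queues: N=0 E=0 S=0 W=2
Step 4 [NS]: N:empty,E:wait,S:empty,W:wait | queues: N=0 E=0 S=0 W=2
Step 5 [EW]: N:wait,E:empty,S:wait,W:car2-GO | queues: N=0 E=0 S=0 W=1
Step 6 [EW]: N:wait,E:empty,S:wait,W:car4-GO | queues: N=0 E=0 S=0 W=0
Car 1 crosses at step 1

1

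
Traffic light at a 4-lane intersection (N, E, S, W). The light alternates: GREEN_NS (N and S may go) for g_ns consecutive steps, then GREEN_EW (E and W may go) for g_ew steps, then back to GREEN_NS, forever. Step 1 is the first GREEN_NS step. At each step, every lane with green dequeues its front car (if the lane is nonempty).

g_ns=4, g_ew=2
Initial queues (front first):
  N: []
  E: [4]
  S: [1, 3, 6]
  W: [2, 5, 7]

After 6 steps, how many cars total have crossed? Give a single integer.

Step 1 [NS]: N:empty,E:wait,S:car1-GO,W:wait | queues: N=0 E=1 S=2 W=3
Step 2 [NS]: N:empty,E:wait,S:car3-GO,W:wait | queues: N=0 E=1 S=1 W=3
Step 3 [NS]: N:empty,E:wait,S:car6-GO,W:wait | queues: N=0 E=1 S=0 W=3
Step 4 [NS]: N:empty,E:wait,S:empty,W:wait | queues: N=0 E=1 S=0 W=3
Step 5 [EW]: N:wait,E:car4-GO,S:wait,W:car2-GO | queues: N=0 E=0 S=0 W=2
Step 6 [EW]: N:wait,E:empty,S:wait,W:car5-GO | queues: N=0 E=0 S=0 W=1
Cars crossed by step 6: 6

Answer: 6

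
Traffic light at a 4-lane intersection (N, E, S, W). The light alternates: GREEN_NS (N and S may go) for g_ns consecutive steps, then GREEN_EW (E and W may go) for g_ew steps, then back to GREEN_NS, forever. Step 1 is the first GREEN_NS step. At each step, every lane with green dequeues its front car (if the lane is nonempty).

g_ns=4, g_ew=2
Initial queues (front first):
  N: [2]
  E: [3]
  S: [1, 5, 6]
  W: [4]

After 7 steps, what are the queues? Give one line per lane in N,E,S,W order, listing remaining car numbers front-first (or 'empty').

Step 1 [NS]: N:car2-GO,E:wait,S:car1-GO,W:wait | queues: N=0 E=1 S=2 W=1
Step 2 [NS]: N:empty,E:wait,S:car5-GO,W:wait | queues: N=0 E=1 S=1 W=1
Step 3 [NS]: N:empty,E:wait,S:car6-GO,W:wait | queues: N=0 E=1 S=0 W=1
Step 4 [NS]: N:empty,E:wait,S:empty,W:wait | queues: N=0 E=1 S=0 W=1
Step 5 [EW]: N:wait,E:car3-GO,S:wait,W:car4-GO | queues: N=0 E=0 S=0 W=0

N: empty
E: empty
S: empty
W: empty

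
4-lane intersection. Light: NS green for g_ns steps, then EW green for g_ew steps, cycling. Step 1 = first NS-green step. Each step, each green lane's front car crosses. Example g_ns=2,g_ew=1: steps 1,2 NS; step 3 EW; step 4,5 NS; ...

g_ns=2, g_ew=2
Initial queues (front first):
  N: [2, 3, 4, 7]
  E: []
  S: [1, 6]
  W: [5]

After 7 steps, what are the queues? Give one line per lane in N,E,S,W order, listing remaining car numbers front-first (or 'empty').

Step 1 [NS]: N:car2-GO,E:wait,S:car1-GO,W:wait | queues: N=3 E=0 S=1 W=1
Step 2 [NS]: N:car3-GO,E:wait,S:car6-GO,W:wait | queues: N=2 E=0 S=0 W=1
Step 3 [EW]: N:wait,E:empty,S:wait,W:car5-GO | queues: N=2 E=0 S=0 W=0
Step 4 [EW]: N:wait,E:empty,S:wait,W:empty | queues: N=2 E=0 S=0 W=0
Step 5 [NS]: N:car4-GO,E:wait,S:empty,W:wait | queues: N=1 E=0 S=0 W=0
Step 6 [NS]: N:car7-GO,E:wait,S:empty,W:wait | queues: N=0 E=0 S=0 W=0

N: empty
E: empty
S: empty
W: empty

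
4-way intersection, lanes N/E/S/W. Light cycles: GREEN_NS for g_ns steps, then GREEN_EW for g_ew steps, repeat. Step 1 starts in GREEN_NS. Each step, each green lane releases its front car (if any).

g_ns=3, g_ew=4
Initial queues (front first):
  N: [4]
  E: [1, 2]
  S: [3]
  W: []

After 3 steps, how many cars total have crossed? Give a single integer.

Answer: 2

Derivation:
Step 1 [NS]: N:car4-GO,E:wait,S:car3-GO,W:wait | queues: N=0 E=2 S=0 W=0
Step 2 [NS]: N:empty,E:wait,S:empty,W:wait | queues: N=0 E=2 S=0 W=0
Step 3 [NS]: N:empty,E:wait,S:empty,W:wait | queues: N=0 E=2 S=0 W=0
Cars crossed by step 3: 2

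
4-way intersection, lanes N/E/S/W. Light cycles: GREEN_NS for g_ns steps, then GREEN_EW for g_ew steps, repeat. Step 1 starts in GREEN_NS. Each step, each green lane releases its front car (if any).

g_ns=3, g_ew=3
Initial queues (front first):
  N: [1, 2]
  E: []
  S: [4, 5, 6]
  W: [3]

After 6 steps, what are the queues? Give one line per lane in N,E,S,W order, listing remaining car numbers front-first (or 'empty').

Step 1 [NS]: N:car1-GO,E:wait,S:car4-GO,W:wait | queues: N=1 E=0 S=2 W=1
Step 2 [NS]: N:car2-GO,E:wait,S:car5-GO,W:wait | queues: N=0 E=0 S=1 W=1
Step 3 [NS]: N:empty,E:wait,S:car6-GO,W:wait | queues: N=0 E=0 S=0 W=1
Step 4 [EW]: N:wait,E:empty,S:wait,W:car3-GO | queues: N=0 E=0 S=0 W=0

N: empty
E: empty
S: empty
W: empty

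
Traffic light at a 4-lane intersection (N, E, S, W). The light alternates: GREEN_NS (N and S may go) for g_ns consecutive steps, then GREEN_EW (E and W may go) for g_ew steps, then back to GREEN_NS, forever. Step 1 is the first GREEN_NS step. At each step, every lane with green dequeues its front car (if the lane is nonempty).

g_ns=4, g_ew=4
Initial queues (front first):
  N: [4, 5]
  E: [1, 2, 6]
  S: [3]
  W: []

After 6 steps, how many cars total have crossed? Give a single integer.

Answer: 5

Derivation:
Step 1 [NS]: N:car4-GO,E:wait,S:car3-GO,W:wait | queues: N=1 E=3 S=0 W=0
Step 2 [NS]: N:car5-GO,E:wait,S:empty,W:wait | queues: N=0 E=3 S=0 W=0
Step 3 [NS]: N:empty,E:wait,S:empty,W:wait | queues: N=0 E=3 S=0 W=0
Step 4 [NS]: N:empty,E:wait,S:empty,W:wait | queues: N=0 E=3 S=0 W=0
Step 5 [EW]: N:wait,E:car1-GO,S:wait,W:empty | queues: N=0 E=2 S=0 W=0
Step 6 [EW]: N:wait,E:car2-GO,S:wait,W:empty | queues: N=0 E=1 S=0 W=0
Cars crossed by step 6: 5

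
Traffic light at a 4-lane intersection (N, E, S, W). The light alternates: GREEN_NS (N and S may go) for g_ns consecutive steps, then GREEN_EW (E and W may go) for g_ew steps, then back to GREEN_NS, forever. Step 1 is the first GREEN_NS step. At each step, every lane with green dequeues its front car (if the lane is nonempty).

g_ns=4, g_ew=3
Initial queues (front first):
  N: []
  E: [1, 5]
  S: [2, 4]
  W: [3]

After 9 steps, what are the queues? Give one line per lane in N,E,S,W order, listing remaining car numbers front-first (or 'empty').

Step 1 [NS]: N:empty,E:wait,S:car2-GO,W:wait | queues: N=0 E=2 S=1 W=1
Step 2 [NS]: N:empty,E:wait,S:car4-GO,W:wait | queues: N=0 E=2 S=0 W=1
Step 3 [NS]: N:empty,E:wait,S:empty,W:wait | queues: N=0 E=2 S=0 W=1
Step 4 [NS]: N:empty,E:wait,S:empty,W:wait | queues: N=0 E=2 S=0 W=1
Step 5 [EW]: N:wait,E:car1-GO,S:wait,W:car3-GO | queues: N=0 E=1 S=0 W=0
Step 6 [EW]: N:wait,E:car5-GO,S:wait,W:empty | queues: N=0 E=0 S=0 W=0

N: empty
E: empty
S: empty
W: empty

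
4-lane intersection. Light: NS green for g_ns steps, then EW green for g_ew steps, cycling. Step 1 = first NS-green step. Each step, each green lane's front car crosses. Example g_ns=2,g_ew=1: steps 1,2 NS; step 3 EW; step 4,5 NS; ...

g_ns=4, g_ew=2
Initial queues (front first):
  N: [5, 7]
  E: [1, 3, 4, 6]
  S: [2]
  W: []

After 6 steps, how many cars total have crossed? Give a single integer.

Answer: 5

Derivation:
Step 1 [NS]: N:car5-GO,E:wait,S:car2-GO,W:wait | queues: N=1 E=4 S=0 W=0
Step 2 [NS]: N:car7-GO,E:wait,S:empty,W:wait | queues: N=0 E=4 S=0 W=0
Step 3 [NS]: N:empty,E:wait,S:empty,W:wait | queues: N=0 E=4 S=0 W=0
Step 4 [NS]: N:empty,E:wait,S:empty,W:wait | queues: N=0 E=4 S=0 W=0
Step 5 [EW]: N:wait,E:car1-GO,S:wait,W:empty | queues: N=0 E=3 S=0 W=0
Step 6 [EW]: N:wait,E:car3-GO,S:wait,W:empty | queues: N=0 E=2 S=0 W=0
Cars crossed by step 6: 5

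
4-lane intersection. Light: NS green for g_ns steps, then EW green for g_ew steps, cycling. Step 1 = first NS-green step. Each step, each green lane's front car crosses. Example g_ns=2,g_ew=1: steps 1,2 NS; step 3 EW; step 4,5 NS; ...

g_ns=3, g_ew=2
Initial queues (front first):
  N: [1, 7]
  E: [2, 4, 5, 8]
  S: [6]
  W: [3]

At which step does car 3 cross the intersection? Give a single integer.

Step 1 [NS]: N:car1-GO,E:wait,S:car6-GO,W:wait | queues: N=1 E=4 S=0 W=1
Step 2 [NS]: N:car7-GO,E:wait,S:empty,W:wait | queues: N=0 E=4 S=0 W=1
Step 3 [NS]: N:empty,E:wait,S:empty,W:wait | queues: N=0 E=4 S=0 W=1
Step 4 [EW]: N:wait,E:car2-GO,S:wait,W:car3-GO | queues: N=0 E=3 S=0 W=0
Step 5 [EW]: N:wait,E:car4-GO,S:wait,W:empty | queues: N=0 E=2 S=0 W=0
Step 6 [NS]: N:empty,E:wait,S:empty,W:wait | queues: N=0 E=2 S=0 W=0
Step 7 [NS]: N:empty,E:wait,S:empty,W:wait | queues: N=0 E=2 S=0 W=0
Step 8 [NS]: N:empty,E:wait,S:empty,W:wait | queues: N=0 E=2 S=0 W=0
Step 9 [EW]: N:wait,E:car5-GO,S:wait,W:empty | queues: N=0 E=1 S=0 W=0
Step 10 [EW]: N:wait,E:car8-GO,S:wait,W:empty | queues: N=0 E=0 S=0 W=0
Car 3 crosses at step 4

4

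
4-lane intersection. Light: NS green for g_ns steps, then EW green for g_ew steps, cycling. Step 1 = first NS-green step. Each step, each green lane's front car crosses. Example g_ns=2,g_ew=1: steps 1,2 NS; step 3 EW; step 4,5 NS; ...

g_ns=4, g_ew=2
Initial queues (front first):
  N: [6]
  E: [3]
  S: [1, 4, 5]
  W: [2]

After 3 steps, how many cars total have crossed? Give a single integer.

Step 1 [NS]: N:car6-GO,E:wait,S:car1-GO,W:wait | queues: N=0 E=1 S=2 W=1
Step 2 [NS]: N:empty,E:wait,S:car4-GO,W:wait | queues: N=0 E=1 S=1 W=1
Step 3 [NS]: N:empty,E:wait,S:car5-GO,W:wait | queues: N=0 E=1 S=0 W=1
Cars crossed by step 3: 4

Answer: 4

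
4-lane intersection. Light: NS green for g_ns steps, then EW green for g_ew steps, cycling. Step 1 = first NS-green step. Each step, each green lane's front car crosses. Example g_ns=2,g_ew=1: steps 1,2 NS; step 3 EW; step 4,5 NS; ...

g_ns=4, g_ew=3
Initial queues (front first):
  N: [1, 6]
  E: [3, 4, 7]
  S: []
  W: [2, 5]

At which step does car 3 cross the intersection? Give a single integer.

Step 1 [NS]: N:car1-GO,E:wait,S:empty,W:wait | queues: N=1 E=3 S=0 W=2
Step 2 [NS]: N:car6-GO,E:wait,S:empty,W:wait | queues: N=0 E=3 S=0 W=2
Step 3 [NS]: N:empty,E:wait,S:empty,W:wait | queues: N=0 E=3 S=0 W=2
Step 4 [NS]: N:empty,E:wait,S:empty,W:wait | queues: N=0 E=3 S=0 W=2
Step 5 [EW]: N:wait,E:car3-GO,S:wait,W:car2-GO | queues: N=0 E=2 S=0 W=1
Step 6 [EW]: N:wait,E:car4-GO,S:wait,W:car5-GO | queues: N=0 E=1 S=0 W=0
Step 7 [EW]: N:wait,E:car7-GO,S:wait,W:empty | queues: N=0 E=0 S=0 W=0
Car 3 crosses at step 5

5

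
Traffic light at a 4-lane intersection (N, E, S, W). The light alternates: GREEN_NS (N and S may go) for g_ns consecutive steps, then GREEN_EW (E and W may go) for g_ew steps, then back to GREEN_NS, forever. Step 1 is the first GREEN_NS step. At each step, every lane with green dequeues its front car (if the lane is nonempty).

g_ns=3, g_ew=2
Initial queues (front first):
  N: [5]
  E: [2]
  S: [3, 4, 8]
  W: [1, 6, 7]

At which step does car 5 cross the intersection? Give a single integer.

Step 1 [NS]: N:car5-GO,E:wait,S:car3-GO,W:wait | queues: N=0 E=1 S=2 W=3
Step 2 [NS]: N:empty,E:wait,S:car4-GO,W:wait | queues: N=0 E=1 S=1 W=3
Step 3 [NS]: N:empty,E:wait,S:car8-GO,W:wait | queues: N=0 E=1 S=0 W=3
Step 4 [EW]: N:wait,E:car2-GO,S:wait,W:car1-GO | queues: N=0 E=0 S=0 W=2
Step 5 [EW]: N:wait,E:empty,S:wait,W:car6-GO | queues: N=0 E=0 S=0 W=1
Step 6 [NS]: N:empty,E:wait,S:empty,W:wait | queues: N=0 E=0 S=0 W=1
Step 7 [NS]: N:empty,E:wait,S:empty,W:wait | queues: N=0 E=0 S=0 W=1
Step 8 [NS]: N:empty,E:wait,S:empty,W:wait | queues: N=0 E=0 S=0 W=1
Step 9 [EW]: N:wait,E:empty,S:wait,W:car7-GO | queues: N=0 E=0 S=0 W=0
Car 5 crosses at step 1

1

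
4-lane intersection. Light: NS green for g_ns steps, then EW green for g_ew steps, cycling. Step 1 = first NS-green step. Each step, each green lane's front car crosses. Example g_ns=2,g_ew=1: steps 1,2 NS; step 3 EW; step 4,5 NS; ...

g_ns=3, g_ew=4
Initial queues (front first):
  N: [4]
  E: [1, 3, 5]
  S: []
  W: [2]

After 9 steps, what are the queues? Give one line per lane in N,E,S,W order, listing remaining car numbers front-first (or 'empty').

Step 1 [NS]: N:car4-GO,E:wait,S:empty,W:wait | queues: N=0 E=3 S=0 W=1
Step 2 [NS]: N:empty,E:wait,S:empty,W:wait | queues: N=0 E=3 S=0 W=1
Step 3 [NS]: N:empty,E:wait,S:empty,W:wait | queues: N=0 E=3 S=0 W=1
Step 4 [EW]: N:wait,E:car1-GO,S:wait,W:car2-GO | queues: N=0 E=2 S=0 W=0
Step 5 [EW]: N:wait,E:car3-GO,S:wait,W:empty | queues: N=0 E=1 S=0 W=0
Step 6 [EW]: N:wait,E:car5-GO,S:wait,W:empty | queues: N=0 E=0 S=0 W=0

N: empty
E: empty
S: empty
W: empty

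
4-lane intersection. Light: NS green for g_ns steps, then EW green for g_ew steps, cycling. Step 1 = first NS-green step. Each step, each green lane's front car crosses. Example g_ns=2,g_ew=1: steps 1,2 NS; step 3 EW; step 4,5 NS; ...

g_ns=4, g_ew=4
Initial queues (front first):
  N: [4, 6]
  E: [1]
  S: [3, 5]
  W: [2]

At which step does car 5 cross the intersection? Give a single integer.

Step 1 [NS]: N:car4-GO,E:wait,S:car3-GO,W:wait | queues: N=1 E=1 S=1 W=1
Step 2 [NS]: N:car6-GO,E:wait,S:car5-GO,W:wait | queues: N=0 E=1 S=0 W=1
Step 3 [NS]: N:empty,E:wait,S:empty,W:wait | queues: N=0 E=1 S=0 W=1
Step 4 [NS]: N:empty,E:wait,S:empty,W:wait | queues: N=0 E=1 S=0 W=1
Step 5 [EW]: N:wait,E:car1-GO,S:wait,W:car2-GO | queues: N=0 E=0 S=0 W=0
Car 5 crosses at step 2

2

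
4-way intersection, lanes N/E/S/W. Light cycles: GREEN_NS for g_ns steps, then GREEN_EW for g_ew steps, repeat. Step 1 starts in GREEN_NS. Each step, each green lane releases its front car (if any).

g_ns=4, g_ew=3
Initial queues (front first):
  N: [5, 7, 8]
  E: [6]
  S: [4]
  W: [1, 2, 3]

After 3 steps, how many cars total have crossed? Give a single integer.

Answer: 4

Derivation:
Step 1 [NS]: N:car5-GO,E:wait,S:car4-GO,W:wait | queues: N=2 E=1 S=0 W=3
Step 2 [NS]: N:car7-GO,E:wait,S:empty,W:wait | queues: N=1 E=1 S=0 W=3
Step 3 [NS]: N:car8-GO,E:wait,S:empty,W:wait | queues: N=0 E=1 S=0 W=3
Cars crossed by step 3: 4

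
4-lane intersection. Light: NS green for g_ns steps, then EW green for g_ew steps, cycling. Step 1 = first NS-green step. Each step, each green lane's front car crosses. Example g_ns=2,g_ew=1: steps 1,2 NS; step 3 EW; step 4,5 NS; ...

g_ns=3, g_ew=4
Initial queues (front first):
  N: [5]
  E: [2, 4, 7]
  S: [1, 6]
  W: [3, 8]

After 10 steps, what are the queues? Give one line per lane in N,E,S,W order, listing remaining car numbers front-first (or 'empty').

Step 1 [NS]: N:car5-GO,E:wait,S:car1-GO,W:wait | queues: N=0 E=3 S=1 W=2
Step 2 [NS]: N:empty,E:wait,S:car6-GO,W:wait | queues: N=0 E=3 S=0 W=2
Step 3 [NS]: N:empty,E:wait,S:empty,W:wait | queues: N=0 E=3 S=0 W=2
Step 4 [EW]: N:wait,E:car2-GO,S:wait,W:car3-GO | queues: N=0 E=2 S=0 W=1
Step 5 [EW]: N:wait,E:car4-GO,S:wait,W:car8-GO | queues: N=0 E=1 S=0 W=0
Step 6 [EW]: N:wait,E:car7-GO,S:wait,W:empty | queues: N=0 E=0 S=0 W=0

N: empty
E: empty
S: empty
W: empty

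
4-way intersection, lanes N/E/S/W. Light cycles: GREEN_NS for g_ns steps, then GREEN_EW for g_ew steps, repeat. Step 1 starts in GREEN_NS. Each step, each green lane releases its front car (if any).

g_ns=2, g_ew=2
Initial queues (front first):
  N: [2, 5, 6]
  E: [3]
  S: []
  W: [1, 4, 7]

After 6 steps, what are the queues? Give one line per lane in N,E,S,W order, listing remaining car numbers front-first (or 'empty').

Step 1 [NS]: N:car2-GO,E:wait,S:empty,W:wait | queues: N=2 E=1 S=0 W=3
Step 2 [NS]: N:car5-GO,E:wait,S:empty,W:wait | queues: N=1 E=1 S=0 W=3
Step 3 [EW]: N:wait,E:car3-GO,S:wait,W:car1-GO | queues: N=1 E=0 S=0 W=2
Step 4 [EW]: N:wait,E:empty,S:wait,W:car4-GO | queues: N=1 E=0 S=0 W=1
Step 5 [NS]: N:car6-GO,E:wait,S:empty,W:wait | queues: N=0 E=0 S=0 W=1
Step 6 [NS]: N:empty,E:wait,S:empty,W:wait | queues: N=0 E=0 S=0 W=1

N: empty
E: empty
S: empty
W: 7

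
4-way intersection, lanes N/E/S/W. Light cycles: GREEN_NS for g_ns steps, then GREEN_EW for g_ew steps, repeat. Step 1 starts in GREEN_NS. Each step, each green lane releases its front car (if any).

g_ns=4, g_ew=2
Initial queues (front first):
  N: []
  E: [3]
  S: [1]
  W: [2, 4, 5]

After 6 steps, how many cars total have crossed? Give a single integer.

Step 1 [NS]: N:empty,E:wait,S:car1-GO,W:wait | queues: N=0 E=1 S=0 W=3
Step 2 [NS]: N:empty,E:wait,S:empty,W:wait | queues: N=0 E=1 S=0 W=3
Step 3 [NS]: N:empty,E:wait,S:empty,W:wait | queues: N=0 E=1 S=0 W=3
Step 4 [NS]: N:empty,E:wait,S:empty,W:wait | queues: N=0 E=1 S=0 W=3
Step 5 [EW]: N:wait,E:car3-GO,S:wait,W:car2-GO | queues: N=0 E=0 S=0 W=2
Step 6 [EW]: N:wait,E:empty,S:wait,W:car4-GO | queues: N=0 E=0 S=0 W=1
Cars crossed by step 6: 4

Answer: 4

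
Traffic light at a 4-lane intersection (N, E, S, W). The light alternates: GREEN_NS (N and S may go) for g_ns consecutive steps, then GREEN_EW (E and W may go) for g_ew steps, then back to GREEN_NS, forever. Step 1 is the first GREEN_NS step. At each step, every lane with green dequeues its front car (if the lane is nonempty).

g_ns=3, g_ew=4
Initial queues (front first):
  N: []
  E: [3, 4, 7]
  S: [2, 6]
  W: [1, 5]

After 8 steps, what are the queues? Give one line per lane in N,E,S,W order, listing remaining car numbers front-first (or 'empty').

Step 1 [NS]: N:empty,E:wait,S:car2-GO,W:wait | queues: N=0 E=3 S=1 W=2
Step 2 [NS]: N:empty,E:wait,S:car6-GO,W:wait | queues: N=0 E=3 S=0 W=2
Step 3 [NS]: N:empty,E:wait,S:empty,W:wait | queues: N=0 E=3 S=0 W=2
Step 4 [EW]: N:wait,E:car3-GO,S:wait,W:car1-GO | queues: N=0 E=2 S=0 W=1
Step 5 [EW]: N:wait,E:car4-GO,S:wait,W:car5-GO | queues: N=0 E=1 S=0 W=0
Step 6 [EW]: N:wait,E:car7-GO,S:wait,W:empty | queues: N=0 E=0 S=0 W=0

N: empty
E: empty
S: empty
W: empty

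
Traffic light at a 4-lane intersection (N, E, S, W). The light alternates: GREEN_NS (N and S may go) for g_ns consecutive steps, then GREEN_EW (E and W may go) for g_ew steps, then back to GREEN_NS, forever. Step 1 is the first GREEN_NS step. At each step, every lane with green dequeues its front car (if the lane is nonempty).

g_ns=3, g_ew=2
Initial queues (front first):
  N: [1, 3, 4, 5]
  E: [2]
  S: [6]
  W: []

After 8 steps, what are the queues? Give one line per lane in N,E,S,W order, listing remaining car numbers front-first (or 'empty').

Step 1 [NS]: N:car1-GO,E:wait,S:car6-GO,W:wait | queues: N=3 E=1 S=0 W=0
Step 2 [NS]: N:car3-GO,E:wait,S:empty,W:wait | queues: N=2 E=1 S=0 W=0
Step 3 [NS]: N:car4-GO,E:wait,S:empty,W:wait | queues: N=1 E=1 S=0 W=0
Step 4 [EW]: N:wait,E:car2-GO,S:wait,W:empty | queues: N=1 E=0 S=0 W=0
Step 5 [EW]: N:wait,E:empty,S:wait,W:empty | queues: N=1 E=0 S=0 W=0
Step 6 [NS]: N:car5-GO,E:wait,S:empty,W:wait | queues: N=0 E=0 S=0 W=0

N: empty
E: empty
S: empty
W: empty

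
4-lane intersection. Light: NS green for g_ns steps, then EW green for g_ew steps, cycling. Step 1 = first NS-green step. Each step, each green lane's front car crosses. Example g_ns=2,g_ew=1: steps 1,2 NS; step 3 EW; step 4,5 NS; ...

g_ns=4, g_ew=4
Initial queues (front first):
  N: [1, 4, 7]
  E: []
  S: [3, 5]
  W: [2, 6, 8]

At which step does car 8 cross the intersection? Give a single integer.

Step 1 [NS]: N:car1-GO,E:wait,S:car3-GO,W:wait | queues: N=2 E=0 S=1 W=3
Step 2 [NS]: N:car4-GO,E:wait,S:car5-GO,W:wait | queues: N=1 E=0 S=0 W=3
Step 3 [NS]: N:car7-GO,E:wait,S:empty,W:wait | queues: N=0 E=0 S=0 W=3
Step 4 [NS]: N:empty,E:wait,S:empty,W:wait | queues: N=0 E=0 S=0 W=3
Step 5 [EW]: N:wait,E:empty,S:wait,W:car2-GO | queues: N=0 E=0 S=0 W=2
Step 6 [EW]: N:wait,E:empty,S:wait,W:car6-GO | queues: N=0 E=0 S=0 W=1
Step 7 [EW]: N:wait,E:empty,S:wait,W:car8-GO | queues: N=0 E=0 S=0 W=0
Car 8 crosses at step 7

7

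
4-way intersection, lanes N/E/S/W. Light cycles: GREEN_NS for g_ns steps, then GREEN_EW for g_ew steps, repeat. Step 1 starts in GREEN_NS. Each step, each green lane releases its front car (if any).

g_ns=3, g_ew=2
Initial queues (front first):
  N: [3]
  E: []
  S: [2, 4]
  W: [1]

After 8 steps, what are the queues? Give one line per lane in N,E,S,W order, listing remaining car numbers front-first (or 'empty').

Step 1 [NS]: N:car3-GO,E:wait,S:car2-GO,W:wait | queues: N=0 E=0 S=1 W=1
Step 2 [NS]: N:empty,E:wait,S:car4-GO,W:wait | queues: N=0 E=0 S=0 W=1
Step 3 [NS]: N:empty,E:wait,S:empty,W:wait | queues: N=0 E=0 S=0 W=1
Step 4 [EW]: N:wait,E:empty,S:wait,W:car1-GO | queues: N=0 E=0 S=0 W=0

N: empty
E: empty
S: empty
W: empty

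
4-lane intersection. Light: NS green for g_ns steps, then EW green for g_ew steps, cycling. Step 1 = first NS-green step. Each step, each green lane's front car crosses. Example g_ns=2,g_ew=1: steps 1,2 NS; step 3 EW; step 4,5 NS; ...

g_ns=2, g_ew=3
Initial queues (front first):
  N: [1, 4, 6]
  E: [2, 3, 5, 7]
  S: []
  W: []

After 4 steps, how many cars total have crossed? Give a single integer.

Answer: 4

Derivation:
Step 1 [NS]: N:car1-GO,E:wait,S:empty,W:wait | queues: N=2 E=4 S=0 W=0
Step 2 [NS]: N:car4-GO,E:wait,S:empty,W:wait | queues: N=1 E=4 S=0 W=0
Step 3 [EW]: N:wait,E:car2-GO,S:wait,W:empty | queues: N=1 E=3 S=0 W=0
Step 4 [EW]: N:wait,E:car3-GO,S:wait,W:empty | queues: N=1 E=2 S=0 W=0
Cars crossed by step 4: 4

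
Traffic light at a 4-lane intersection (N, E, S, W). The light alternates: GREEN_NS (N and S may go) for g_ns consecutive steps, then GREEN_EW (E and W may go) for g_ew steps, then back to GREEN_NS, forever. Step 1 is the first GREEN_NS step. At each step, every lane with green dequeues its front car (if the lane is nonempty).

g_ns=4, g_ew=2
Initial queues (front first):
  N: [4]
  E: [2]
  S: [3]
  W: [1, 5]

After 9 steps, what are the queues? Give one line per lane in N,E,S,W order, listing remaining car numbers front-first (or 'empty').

Step 1 [NS]: N:car4-GO,E:wait,S:car3-GO,W:wait | queues: N=0 E=1 S=0 W=2
Step 2 [NS]: N:empty,E:wait,S:empty,W:wait | queues: N=0 E=1 S=0 W=2
Step 3 [NS]: N:empty,E:wait,S:empty,W:wait | queues: N=0 E=1 S=0 W=2
Step 4 [NS]: N:empty,E:wait,S:empty,W:wait | queues: N=0 E=1 S=0 W=2
Step 5 [EW]: N:wait,E:car2-GO,S:wait,W:car1-GO | queues: N=0 E=0 S=0 W=1
Step 6 [EW]: N:wait,E:empty,S:wait,W:car5-GO | queues: N=0 E=0 S=0 W=0

N: empty
E: empty
S: empty
W: empty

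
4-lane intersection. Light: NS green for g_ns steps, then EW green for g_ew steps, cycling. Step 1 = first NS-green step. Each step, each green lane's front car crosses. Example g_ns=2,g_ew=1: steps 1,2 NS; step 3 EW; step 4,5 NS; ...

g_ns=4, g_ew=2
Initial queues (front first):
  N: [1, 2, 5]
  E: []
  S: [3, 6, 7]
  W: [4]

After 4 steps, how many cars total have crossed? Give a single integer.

Answer: 6

Derivation:
Step 1 [NS]: N:car1-GO,E:wait,S:car3-GO,W:wait | queues: N=2 E=0 S=2 W=1
Step 2 [NS]: N:car2-GO,E:wait,S:car6-GO,W:wait | queues: N=1 E=0 S=1 W=1
Step 3 [NS]: N:car5-GO,E:wait,S:car7-GO,W:wait | queues: N=0 E=0 S=0 W=1
Step 4 [NS]: N:empty,E:wait,S:empty,W:wait | queues: N=0 E=0 S=0 W=1
Cars crossed by step 4: 6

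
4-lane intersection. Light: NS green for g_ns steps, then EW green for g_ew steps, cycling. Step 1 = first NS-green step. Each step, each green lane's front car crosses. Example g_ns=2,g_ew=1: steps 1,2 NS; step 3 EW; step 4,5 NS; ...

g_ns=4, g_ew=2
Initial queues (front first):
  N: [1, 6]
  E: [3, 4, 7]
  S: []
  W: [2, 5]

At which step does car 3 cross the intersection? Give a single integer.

Step 1 [NS]: N:car1-GO,E:wait,S:empty,W:wait | queues: N=1 E=3 S=0 W=2
Step 2 [NS]: N:car6-GO,E:wait,S:empty,W:wait | queues: N=0 E=3 S=0 W=2
Step 3 [NS]: N:empty,E:wait,S:empty,W:wait | queues: N=0 E=3 S=0 W=2
Step 4 [NS]: N:empty,E:wait,S:empty,W:wait | queues: N=0 E=3 S=0 W=2
Step 5 [EW]: N:wait,E:car3-GO,S:wait,W:car2-GO | queues: N=0 E=2 S=0 W=1
Step 6 [EW]: N:wait,E:car4-GO,S:wait,W:car5-GO | queues: N=0 E=1 S=0 W=0
Step 7 [NS]: N:empty,E:wait,S:empty,W:wait | queues: N=0 E=1 S=0 W=0
Step 8 [NS]: N:empty,E:wait,S:empty,W:wait | queues: N=0 E=1 S=0 W=0
Step 9 [NS]: N:empty,E:wait,S:empty,W:wait | queues: N=0 E=1 S=0 W=0
Step 10 [NS]: N:empty,E:wait,S:empty,W:wait | queues: N=0 E=1 S=0 W=0
Step 11 [EW]: N:wait,E:car7-GO,S:wait,W:empty | queues: N=0 E=0 S=0 W=0
Car 3 crosses at step 5

5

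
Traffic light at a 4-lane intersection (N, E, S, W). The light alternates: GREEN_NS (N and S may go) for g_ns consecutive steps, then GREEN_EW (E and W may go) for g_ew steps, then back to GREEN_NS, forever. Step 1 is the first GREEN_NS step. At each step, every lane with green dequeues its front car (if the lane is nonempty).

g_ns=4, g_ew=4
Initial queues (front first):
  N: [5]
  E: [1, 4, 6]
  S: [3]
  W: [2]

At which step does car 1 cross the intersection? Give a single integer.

Step 1 [NS]: N:car5-GO,E:wait,S:car3-GO,W:wait | queues: N=0 E=3 S=0 W=1
Step 2 [NS]: N:empty,E:wait,S:empty,W:wait | queues: N=0 E=3 S=0 W=1
Step 3 [NS]: N:empty,E:wait,S:empty,W:wait | queues: N=0 E=3 S=0 W=1
Step 4 [NS]: N:empty,E:wait,S:empty,W:wait | queues: N=0 E=3 S=0 W=1
Step 5 [EW]: N:wait,E:car1-GO,S:wait,W:car2-GO | queues: N=0 E=2 S=0 W=0
Step 6 [EW]: N:wait,E:car4-GO,S:wait,W:empty | queues: N=0 E=1 S=0 W=0
Step 7 [EW]: N:wait,E:car6-GO,S:wait,W:empty | queues: N=0 E=0 S=0 W=0
Car 1 crosses at step 5

5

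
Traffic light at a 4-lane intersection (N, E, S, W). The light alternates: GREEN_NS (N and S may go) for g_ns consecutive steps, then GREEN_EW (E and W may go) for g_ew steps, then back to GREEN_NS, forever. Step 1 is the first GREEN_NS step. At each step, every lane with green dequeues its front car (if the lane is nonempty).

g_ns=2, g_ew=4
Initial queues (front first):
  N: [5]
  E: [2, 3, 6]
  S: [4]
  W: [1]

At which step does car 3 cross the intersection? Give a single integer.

Step 1 [NS]: N:car5-GO,E:wait,S:car4-GO,W:wait | queues: N=0 E=3 S=0 W=1
Step 2 [NS]: N:empty,E:wait,S:empty,W:wait | queues: N=0 E=3 S=0 W=1
Step 3 [EW]: N:wait,E:car2-GO,S:wait,W:car1-GO | queues: N=0 E=2 S=0 W=0
Step 4 [EW]: N:wait,E:car3-GO,S:wait,W:empty | queues: N=0 E=1 S=0 W=0
Step 5 [EW]: N:wait,E:car6-GO,S:wait,W:empty | queues: N=0 E=0 S=0 W=0
Car 3 crosses at step 4

4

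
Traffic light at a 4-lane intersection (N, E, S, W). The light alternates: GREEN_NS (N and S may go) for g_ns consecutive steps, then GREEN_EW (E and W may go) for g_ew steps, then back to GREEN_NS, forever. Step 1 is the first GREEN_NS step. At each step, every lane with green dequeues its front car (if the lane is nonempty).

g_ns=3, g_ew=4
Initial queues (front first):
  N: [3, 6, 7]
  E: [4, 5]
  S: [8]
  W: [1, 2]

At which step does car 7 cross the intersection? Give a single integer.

Step 1 [NS]: N:car3-GO,E:wait,S:car8-GO,W:wait | queues: N=2 E=2 S=0 W=2
Step 2 [NS]: N:car6-GO,E:wait,S:empty,W:wait | queues: N=1 E=2 S=0 W=2
Step 3 [NS]: N:car7-GO,E:wait,S:empty,W:wait | queues: N=0 E=2 S=0 W=2
Step 4 [EW]: N:wait,E:car4-GO,S:wait,W:car1-GO | queues: N=0 E=1 S=0 W=1
Step 5 [EW]: N:wait,E:car5-GO,S:wait,W:car2-GO | queues: N=0 E=0 S=0 W=0
Car 7 crosses at step 3

3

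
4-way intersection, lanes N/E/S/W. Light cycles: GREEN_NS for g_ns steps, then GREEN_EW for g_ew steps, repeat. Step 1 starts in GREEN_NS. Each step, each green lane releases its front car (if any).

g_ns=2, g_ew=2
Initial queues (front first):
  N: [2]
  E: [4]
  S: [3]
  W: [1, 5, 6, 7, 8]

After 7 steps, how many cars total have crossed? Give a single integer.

Answer: 6

Derivation:
Step 1 [NS]: N:car2-GO,E:wait,S:car3-GO,W:wait | queues: N=0 E=1 S=0 W=5
Step 2 [NS]: N:empty,E:wait,S:empty,W:wait | queues: N=0 E=1 S=0 W=5
Step 3 [EW]: N:wait,E:car4-GO,S:wait,W:car1-GO | queues: N=0 E=0 S=0 W=4
Step 4 [EW]: N:wait,E:empty,S:wait,W:car5-GO | queues: N=0 E=0 S=0 W=3
Step 5 [NS]: N:empty,E:wait,S:empty,W:wait | queues: N=0 E=0 S=0 W=3
Step 6 [NS]: N:empty,E:wait,S:empty,W:wait | queues: N=0 E=0 S=0 W=3
Step 7 [EW]: N:wait,E:empty,S:wait,W:car6-GO | queues: N=0 E=0 S=0 W=2
Cars crossed by step 7: 6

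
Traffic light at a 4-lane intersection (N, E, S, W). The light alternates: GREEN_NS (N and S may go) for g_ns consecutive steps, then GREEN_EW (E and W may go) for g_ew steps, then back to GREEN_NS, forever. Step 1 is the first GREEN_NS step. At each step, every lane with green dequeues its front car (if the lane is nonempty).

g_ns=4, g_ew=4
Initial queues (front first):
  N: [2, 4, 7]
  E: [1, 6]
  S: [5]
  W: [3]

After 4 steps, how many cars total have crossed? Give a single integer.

Answer: 4

Derivation:
Step 1 [NS]: N:car2-GO,E:wait,S:car5-GO,W:wait | queues: N=2 E=2 S=0 W=1
Step 2 [NS]: N:car4-GO,E:wait,S:empty,W:wait | queues: N=1 E=2 S=0 W=1
Step 3 [NS]: N:car7-GO,E:wait,S:empty,W:wait | queues: N=0 E=2 S=0 W=1
Step 4 [NS]: N:empty,E:wait,S:empty,W:wait | queues: N=0 E=2 S=0 W=1
Cars crossed by step 4: 4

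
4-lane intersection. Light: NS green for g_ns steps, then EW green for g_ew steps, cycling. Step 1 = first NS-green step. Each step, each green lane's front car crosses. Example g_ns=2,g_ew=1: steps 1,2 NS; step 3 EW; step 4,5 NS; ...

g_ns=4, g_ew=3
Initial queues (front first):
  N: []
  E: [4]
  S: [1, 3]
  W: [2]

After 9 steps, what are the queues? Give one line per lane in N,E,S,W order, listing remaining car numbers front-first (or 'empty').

Step 1 [NS]: N:empty,E:wait,S:car1-GO,W:wait | queues: N=0 E=1 S=1 W=1
Step 2 [NS]: N:empty,E:wait,S:car3-GO,W:wait | queues: N=0 E=1 S=0 W=1
Step 3 [NS]: N:empty,E:wait,S:empty,W:wait | queues: N=0 E=1 S=0 W=1
Step 4 [NS]: N:empty,E:wait,S:empty,W:wait | queues: N=0 E=1 S=0 W=1
Step 5 [EW]: N:wait,E:car4-GO,S:wait,W:car2-GO | queues: N=0 E=0 S=0 W=0

N: empty
E: empty
S: empty
W: empty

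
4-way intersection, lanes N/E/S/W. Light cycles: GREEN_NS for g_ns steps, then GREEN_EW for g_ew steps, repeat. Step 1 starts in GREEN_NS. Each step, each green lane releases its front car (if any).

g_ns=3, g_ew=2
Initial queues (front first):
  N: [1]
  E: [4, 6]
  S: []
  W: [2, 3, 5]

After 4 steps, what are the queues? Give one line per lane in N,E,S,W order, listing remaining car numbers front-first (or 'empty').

Step 1 [NS]: N:car1-GO,E:wait,S:empty,W:wait | queues: N=0 E=2 S=0 W=3
Step 2 [NS]: N:empty,E:wait,S:empty,W:wait | queues: N=0 E=2 S=0 W=3
Step 3 [NS]: N:empty,E:wait,S:empty,W:wait | queues: N=0 E=2 S=0 W=3
Step 4 [EW]: N:wait,E:car4-GO,S:wait,W:car2-GO | queues: N=0 E=1 S=0 W=2

N: empty
E: 6
S: empty
W: 3 5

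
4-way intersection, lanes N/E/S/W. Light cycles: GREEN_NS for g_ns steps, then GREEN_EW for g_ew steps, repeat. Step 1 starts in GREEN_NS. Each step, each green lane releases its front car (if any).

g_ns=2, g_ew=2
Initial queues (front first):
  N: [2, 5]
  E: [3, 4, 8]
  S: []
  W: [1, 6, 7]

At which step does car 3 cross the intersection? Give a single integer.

Step 1 [NS]: N:car2-GO,E:wait,S:empty,W:wait | queues: N=1 E=3 S=0 W=3
Step 2 [NS]: N:car5-GO,E:wait,S:empty,W:wait | queues: N=0 E=3 S=0 W=3
Step 3 [EW]: N:wait,E:car3-GO,S:wait,W:car1-GO | queues: N=0 E=2 S=0 W=2
Step 4 [EW]: N:wait,E:car4-GO,S:wait,W:car6-GO | queues: N=0 E=1 S=0 W=1
Step 5 [NS]: N:empty,E:wait,S:empty,W:wait | queues: N=0 E=1 S=0 W=1
Step 6 [NS]: N:empty,E:wait,S:empty,W:wait | queues: N=0 E=1 S=0 W=1
Step 7 [EW]: N:wait,E:car8-GO,S:wait,W:car7-GO | queues: N=0 E=0 S=0 W=0
Car 3 crosses at step 3

3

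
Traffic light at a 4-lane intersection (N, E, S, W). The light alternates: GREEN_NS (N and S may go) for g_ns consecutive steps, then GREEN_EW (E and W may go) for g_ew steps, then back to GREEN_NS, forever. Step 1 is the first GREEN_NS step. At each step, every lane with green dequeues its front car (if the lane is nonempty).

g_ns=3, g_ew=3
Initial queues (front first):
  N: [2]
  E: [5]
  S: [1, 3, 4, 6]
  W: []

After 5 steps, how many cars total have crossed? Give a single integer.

Answer: 5

Derivation:
Step 1 [NS]: N:car2-GO,E:wait,S:car1-GO,W:wait | queues: N=0 E=1 S=3 W=0
Step 2 [NS]: N:empty,E:wait,S:car3-GO,W:wait | queues: N=0 E=1 S=2 W=0
Step 3 [NS]: N:empty,E:wait,S:car4-GO,W:wait | queues: N=0 E=1 S=1 W=0
Step 4 [EW]: N:wait,E:car5-GO,S:wait,W:empty | queues: N=0 E=0 S=1 W=0
Step 5 [EW]: N:wait,E:empty,S:wait,W:empty | queues: N=0 E=0 S=1 W=0
Cars crossed by step 5: 5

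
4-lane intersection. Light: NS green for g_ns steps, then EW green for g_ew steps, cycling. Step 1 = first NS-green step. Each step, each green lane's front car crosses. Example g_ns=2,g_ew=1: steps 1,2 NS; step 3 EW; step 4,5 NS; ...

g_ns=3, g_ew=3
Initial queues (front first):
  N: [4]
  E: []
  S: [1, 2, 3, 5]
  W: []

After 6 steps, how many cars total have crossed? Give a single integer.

Step 1 [NS]: N:car4-GO,E:wait,S:car1-GO,W:wait | queues: N=0 E=0 S=3 W=0
Step 2 [NS]: N:empty,E:wait,S:car2-GO,W:wait | queues: N=0 E=0 S=2 W=0
Step 3 [NS]: N:empty,E:wait,S:car3-GO,W:wait | queues: N=0 E=0 S=1 W=0
Step 4 [EW]: N:wait,E:empty,S:wait,W:empty | queues: N=0 E=0 S=1 W=0
Step 5 [EW]: N:wait,E:empty,S:wait,W:empty | queues: N=0 E=0 S=1 W=0
Step 6 [EW]: N:wait,E:empty,S:wait,W:empty | queues: N=0 E=0 S=1 W=0
Cars crossed by step 6: 4

Answer: 4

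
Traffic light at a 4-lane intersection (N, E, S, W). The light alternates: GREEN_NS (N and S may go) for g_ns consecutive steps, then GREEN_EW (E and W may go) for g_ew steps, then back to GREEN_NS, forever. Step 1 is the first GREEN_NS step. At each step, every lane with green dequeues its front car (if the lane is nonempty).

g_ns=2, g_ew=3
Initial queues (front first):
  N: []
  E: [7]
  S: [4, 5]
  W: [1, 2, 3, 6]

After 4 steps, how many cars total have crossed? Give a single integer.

Step 1 [NS]: N:empty,E:wait,S:car4-GO,W:wait | queues: N=0 E=1 S=1 W=4
Step 2 [NS]: N:empty,E:wait,S:car5-GO,W:wait | queues: N=0 E=1 S=0 W=4
Step 3 [EW]: N:wait,E:car7-GO,S:wait,W:car1-GO | queues: N=0 E=0 S=0 W=3
Step 4 [EW]: N:wait,E:empty,S:wait,W:car2-GO | queues: N=0 E=0 S=0 W=2
Cars crossed by step 4: 5

Answer: 5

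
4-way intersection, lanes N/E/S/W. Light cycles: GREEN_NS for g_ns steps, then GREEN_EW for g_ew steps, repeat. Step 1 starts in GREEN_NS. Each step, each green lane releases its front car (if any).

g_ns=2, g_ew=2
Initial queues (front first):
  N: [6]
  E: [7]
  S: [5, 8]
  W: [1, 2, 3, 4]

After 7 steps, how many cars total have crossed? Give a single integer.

Step 1 [NS]: N:car6-GO,E:wait,S:car5-GO,W:wait | queues: N=0 E=1 S=1 W=4
Step 2 [NS]: N:empty,E:wait,S:car8-GO,W:wait | queues: N=0 E=1 S=0 W=4
Step 3 [EW]: N:wait,E:car7-GO,S:wait,W:car1-GO | queues: N=0 E=0 S=0 W=3
Step 4 [EW]: N:wait,E:empty,S:wait,W:car2-GO | queues: N=0 E=0 S=0 W=2
Step 5 [NS]: N:empty,E:wait,S:empty,W:wait | queues: N=0 E=0 S=0 W=2
Step 6 [NS]: N:empty,E:wait,S:empty,W:wait | queues: N=0 E=0 S=0 W=2
Step 7 [EW]: N:wait,E:empty,S:wait,W:car3-GO | queues: N=0 E=0 S=0 W=1
Cars crossed by step 7: 7

Answer: 7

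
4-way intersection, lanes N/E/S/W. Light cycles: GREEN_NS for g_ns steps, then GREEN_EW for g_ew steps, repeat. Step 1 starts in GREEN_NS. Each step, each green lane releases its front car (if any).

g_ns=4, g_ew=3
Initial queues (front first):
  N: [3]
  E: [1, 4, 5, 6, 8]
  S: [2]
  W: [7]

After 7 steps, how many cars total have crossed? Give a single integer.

Answer: 6

Derivation:
Step 1 [NS]: N:car3-GO,E:wait,S:car2-GO,W:wait | queues: N=0 E=5 S=0 W=1
Step 2 [NS]: N:empty,E:wait,S:empty,W:wait | queues: N=0 E=5 S=0 W=1
Step 3 [NS]: N:empty,E:wait,S:empty,W:wait | queues: N=0 E=5 S=0 W=1
Step 4 [NS]: N:empty,E:wait,S:empty,W:wait | queues: N=0 E=5 S=0 W=1
Step 5 [EW]: N:wait,E:car1-GO,S:wait,W:car7-GO | queues: N=0 E=4 S=0 W=0
Step 6 [EW]: N:wait,E:car4-GO,S:wait,W:empty | queues: N=0 E=3 S=0 W=0
Step 7 [EW]: N:wait,E:car5-GO,S:wait,W:empty | queues: N=0 E=2 S=0 W=0
Cars crossed by step 7: 6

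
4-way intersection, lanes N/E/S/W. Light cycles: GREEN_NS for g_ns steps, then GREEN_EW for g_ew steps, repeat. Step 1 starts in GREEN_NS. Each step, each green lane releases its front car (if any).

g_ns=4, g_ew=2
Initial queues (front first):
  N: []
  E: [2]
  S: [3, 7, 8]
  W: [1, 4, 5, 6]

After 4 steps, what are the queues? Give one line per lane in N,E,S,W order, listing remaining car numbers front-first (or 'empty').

Step 1 [NS]: N:empty,E:wait,S:car3-GO,W:wait | queues: N=0 E=1 S=2 W=4
Step 2 [NS]: N:empty,E:wait,S:car7-GO,W:wait | queues: N=0 E=1 S=1 W=4
Step 3 [NS]: N:empty,E:wait,S:car8-GO,W:wait | queues: N=0 E=1 S=0 W=4
Step 4 [NS]: N:empty,E:wait,S:empty,W:wait | queues: N=0 E=1 S=0 W=4

N: empty
E: 2
S: empty
W: 1 4 5 6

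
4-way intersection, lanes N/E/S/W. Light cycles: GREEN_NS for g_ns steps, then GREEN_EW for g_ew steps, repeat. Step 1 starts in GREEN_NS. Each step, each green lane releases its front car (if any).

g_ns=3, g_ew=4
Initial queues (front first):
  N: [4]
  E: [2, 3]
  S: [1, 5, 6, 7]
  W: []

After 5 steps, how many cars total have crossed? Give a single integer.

Answer: 6

Derivation:
Step 1 [NS]: N:car4-GO,E:wait,S:car1-GO,W:wait | queues: N=0 E=2 S=3 W=0
Step 2 [NS]: N:empty,E:wait,S:car5-GO,W:wait | queues: N=0 E=2 S=2 W=0
Step 3 [NS]: N:empty,E:wait,S:car6-GO,W:wait | queues: N=0 E=2 S=1 W=0
Step 4 [EW]: N:wait,E:car2-GO,S:wait,W:empty | queues: N=0 E=1 S=1 W=0
Step 5 [EW]: N:wait,E:car3-GO,S:wait,W:empty | queues: N=0 E=0 S=1 W=0
Cars crossed by step 5: 6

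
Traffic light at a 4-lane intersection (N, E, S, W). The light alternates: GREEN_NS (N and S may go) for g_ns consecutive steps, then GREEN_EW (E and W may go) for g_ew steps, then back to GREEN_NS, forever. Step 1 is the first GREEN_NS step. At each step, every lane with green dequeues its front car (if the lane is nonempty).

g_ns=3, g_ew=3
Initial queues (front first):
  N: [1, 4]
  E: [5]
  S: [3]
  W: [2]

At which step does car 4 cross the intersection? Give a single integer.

Step 1 [NS]: N:car1-GO,E:wait,S:car3-GO,W:wait | queues: N=1 E=1 S=0 W=1
Step 2 [NS]: N:car4-GO,E:wait,S:empty,W:wait | queues: N=0 E=1 S=0 W=1
Step 3 [NS]: N:empty,E:wait,S:empty,W:wait | queues: N=0 E=1 S=0 W=1
Step 4 [EW]: N:wait,E:car5-GO,S:wait,W:car2-GO | queues: N=0 E=0 S=0 W=0
Car 4 crosses at step 2

2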